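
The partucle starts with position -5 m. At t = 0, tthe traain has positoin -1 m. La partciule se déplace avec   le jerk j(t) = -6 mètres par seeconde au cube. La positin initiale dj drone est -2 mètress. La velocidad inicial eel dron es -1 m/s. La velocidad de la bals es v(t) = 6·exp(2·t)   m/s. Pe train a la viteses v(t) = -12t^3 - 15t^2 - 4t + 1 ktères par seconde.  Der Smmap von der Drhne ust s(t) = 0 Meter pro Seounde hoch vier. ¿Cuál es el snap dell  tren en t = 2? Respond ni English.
To solve this, we need to take 3 derivatives of our velocity equation v(t) = -12·t^3 - 15·t^2 - 4·t + 1. Differentiating velocity, we get acceleration: a(t) = -36·t^2 - 30·t - 4. Differentiating acceleration, we get jerk: j(t) = -72·t - 30. Differentiating jerk, we get snap: s(t) = -72. From the given snap equation s(t) = -72, we substitute t = 2 to get s = -72.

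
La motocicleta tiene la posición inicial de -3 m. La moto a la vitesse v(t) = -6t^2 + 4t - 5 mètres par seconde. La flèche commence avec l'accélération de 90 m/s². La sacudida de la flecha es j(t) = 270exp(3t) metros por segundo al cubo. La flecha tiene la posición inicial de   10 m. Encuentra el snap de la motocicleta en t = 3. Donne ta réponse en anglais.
We must differentiate our velocity equation v(t) = -6·t^2 + 4·t - 5 3 times. Taking d/dt of v(t), we find a(t) = 4 - 12·t. Differentiating acceleration, we get jerk: j(t) = -12. Taking d/dt of j(t), we find s(t) = 0. Using s(t) = 0 and substituting t = 3, we find s = 0.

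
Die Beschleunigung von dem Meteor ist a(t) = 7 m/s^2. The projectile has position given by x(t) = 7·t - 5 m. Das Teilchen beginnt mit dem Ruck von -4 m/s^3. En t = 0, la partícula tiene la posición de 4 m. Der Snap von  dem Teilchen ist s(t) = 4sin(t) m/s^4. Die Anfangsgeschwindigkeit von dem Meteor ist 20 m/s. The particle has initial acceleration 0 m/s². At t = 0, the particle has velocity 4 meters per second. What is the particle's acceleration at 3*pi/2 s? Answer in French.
Pour résoudre ceci, nous devons prendre 2 primitives de notre équation du snap s(t) = 4·sin(t). En prenant ∫s(t)dt et en appliquant j(0) = -4, nous trouvons j(t) = -4·cos(t). En intégrant le jerk et en utilisant la condition initiale a(0) = 0, nous obtenons a(t) = -4·sin(t). De l'équation de l'accélération a(t) = -4·sin(t), nous substituons t = 3*pi/2 pour obtenir a = 4.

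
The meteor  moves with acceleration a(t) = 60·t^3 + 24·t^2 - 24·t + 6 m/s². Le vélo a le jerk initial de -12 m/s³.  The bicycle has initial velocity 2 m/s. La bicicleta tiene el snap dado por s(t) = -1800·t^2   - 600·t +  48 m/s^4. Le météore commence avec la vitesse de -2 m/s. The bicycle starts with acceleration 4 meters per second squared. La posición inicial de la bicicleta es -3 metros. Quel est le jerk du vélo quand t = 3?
Nous devons trouver la primitive de notre équation du snap s(t) = -1800·t^2 - 600·t + 48 1 fois. En intégrant le snap et en utilisant la condition initiale j(0) = -12, nous obtenons j(t) = -600·t^3 - 300·t^2 + 48·t - 12. De l'équation du jerk j(t) = -600·t^3 - 300·t^2 + 48·t - 12, nous substituons t = 3 pour obtenir j = -18768.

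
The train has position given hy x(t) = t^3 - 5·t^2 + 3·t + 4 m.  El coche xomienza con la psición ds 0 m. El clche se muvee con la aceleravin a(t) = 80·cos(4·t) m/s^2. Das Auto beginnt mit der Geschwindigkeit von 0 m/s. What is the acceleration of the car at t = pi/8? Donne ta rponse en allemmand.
Mit a(t) = 80·cos(4·t) und Einsetzen von t = pi/8, finden wir a = 0.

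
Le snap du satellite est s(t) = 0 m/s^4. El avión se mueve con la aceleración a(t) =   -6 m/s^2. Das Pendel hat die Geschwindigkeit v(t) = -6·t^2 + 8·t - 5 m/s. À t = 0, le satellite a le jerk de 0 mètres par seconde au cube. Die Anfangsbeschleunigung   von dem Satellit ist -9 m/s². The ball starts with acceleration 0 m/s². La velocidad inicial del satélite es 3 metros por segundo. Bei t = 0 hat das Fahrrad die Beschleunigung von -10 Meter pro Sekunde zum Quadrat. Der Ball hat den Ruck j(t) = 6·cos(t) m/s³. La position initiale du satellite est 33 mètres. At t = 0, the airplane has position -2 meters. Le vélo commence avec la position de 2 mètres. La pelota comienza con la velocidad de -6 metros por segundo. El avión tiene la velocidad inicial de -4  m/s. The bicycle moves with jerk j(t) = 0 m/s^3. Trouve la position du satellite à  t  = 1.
Pour résoudre ceci, nous devons prendre 4 primitives de notre équation du snap s(t) = 0. La primitive du snap, avec j(0) = 0, donne le jerk: j(t) = 0. L'intégrale du jerk, avec a(0) = -9, donne l'accélération: a(t) = -9. La primitive de l'accélération est la vitesse. En utilisant v(0) = 3, nous obtenons v(t) = 3 - 9·t. L'intégrale de la vitesse, avec x(0) = 33, donne la position: x(t) = -9·t^2/2 + 3·t + 33. En utilisant x(t) = -9·t^2/2 + 3·t + 33 et en substituant t = 1, nous trouvons x = 63/2.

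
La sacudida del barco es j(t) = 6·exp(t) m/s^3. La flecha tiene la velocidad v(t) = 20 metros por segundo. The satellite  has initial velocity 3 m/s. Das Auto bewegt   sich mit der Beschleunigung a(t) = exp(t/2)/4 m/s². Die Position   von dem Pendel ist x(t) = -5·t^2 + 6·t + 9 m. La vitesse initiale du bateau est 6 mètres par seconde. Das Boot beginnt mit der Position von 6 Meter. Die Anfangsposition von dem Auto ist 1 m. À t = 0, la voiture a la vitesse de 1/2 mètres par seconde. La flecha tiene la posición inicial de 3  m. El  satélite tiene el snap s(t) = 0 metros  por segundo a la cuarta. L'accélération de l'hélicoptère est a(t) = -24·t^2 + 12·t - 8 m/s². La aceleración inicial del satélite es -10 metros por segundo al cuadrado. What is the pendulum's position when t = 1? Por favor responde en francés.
Nous avons la position x(t) = -5·t^2 + 6·t + 9. En substituant t = 1: x(1) = 10.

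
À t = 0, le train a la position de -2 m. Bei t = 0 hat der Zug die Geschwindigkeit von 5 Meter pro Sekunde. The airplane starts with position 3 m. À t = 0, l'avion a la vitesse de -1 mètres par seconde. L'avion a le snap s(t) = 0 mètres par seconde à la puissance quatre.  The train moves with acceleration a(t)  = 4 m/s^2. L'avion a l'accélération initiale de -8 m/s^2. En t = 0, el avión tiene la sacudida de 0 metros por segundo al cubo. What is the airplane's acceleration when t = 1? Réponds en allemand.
Wir müssen das Integral unserer Gleichung für den Snap s(t) = 0 2-mal finden. Durch Integration von dem Snap und Verwendung der Anfangsbedingung j(0) = 0, erhalten wir j(t) = 0. Mit ∫j(t)dt und Anwendung von a(0) = -8, finden wir a(t) = -8. Wir haben die Beschleunigung a(t) = -8. Durch Einsetzen von t = 1: a(1) = -8.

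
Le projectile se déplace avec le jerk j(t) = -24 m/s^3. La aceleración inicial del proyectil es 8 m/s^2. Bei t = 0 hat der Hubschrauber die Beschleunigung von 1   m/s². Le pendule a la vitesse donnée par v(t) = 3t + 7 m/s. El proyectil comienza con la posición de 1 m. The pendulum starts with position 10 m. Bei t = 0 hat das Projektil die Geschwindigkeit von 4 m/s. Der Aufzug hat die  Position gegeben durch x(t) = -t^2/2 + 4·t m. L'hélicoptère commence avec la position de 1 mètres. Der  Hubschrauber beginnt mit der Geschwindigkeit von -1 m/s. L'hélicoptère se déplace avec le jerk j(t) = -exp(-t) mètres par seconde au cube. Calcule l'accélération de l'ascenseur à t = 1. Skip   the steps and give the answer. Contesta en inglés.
At t = 1, a = -1.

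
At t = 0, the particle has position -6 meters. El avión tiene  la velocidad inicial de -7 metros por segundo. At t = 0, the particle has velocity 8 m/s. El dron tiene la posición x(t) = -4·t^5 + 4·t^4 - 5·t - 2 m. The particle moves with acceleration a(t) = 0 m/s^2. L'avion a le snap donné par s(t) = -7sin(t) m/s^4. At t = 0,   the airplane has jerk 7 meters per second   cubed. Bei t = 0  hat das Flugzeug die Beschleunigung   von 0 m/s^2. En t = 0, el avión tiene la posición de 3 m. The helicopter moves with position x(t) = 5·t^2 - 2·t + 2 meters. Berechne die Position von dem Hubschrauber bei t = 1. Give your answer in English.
Using x(t) = 5·t^2 - 2·t + 2 and substituting t = 1, we find x = 5.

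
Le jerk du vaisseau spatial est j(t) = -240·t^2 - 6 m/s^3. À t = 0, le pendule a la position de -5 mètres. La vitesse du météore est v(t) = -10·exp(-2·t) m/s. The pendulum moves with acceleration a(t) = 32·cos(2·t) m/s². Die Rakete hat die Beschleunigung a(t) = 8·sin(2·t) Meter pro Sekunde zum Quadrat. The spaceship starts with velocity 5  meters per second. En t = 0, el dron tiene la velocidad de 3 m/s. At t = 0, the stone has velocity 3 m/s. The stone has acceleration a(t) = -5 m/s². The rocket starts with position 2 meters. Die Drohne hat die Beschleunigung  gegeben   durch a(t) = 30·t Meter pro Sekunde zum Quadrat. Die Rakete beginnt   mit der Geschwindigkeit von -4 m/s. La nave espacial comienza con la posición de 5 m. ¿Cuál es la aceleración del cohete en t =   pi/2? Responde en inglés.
Using a(t) = 8·sin(2·t) and substituting t = pi/2, we find a = 0.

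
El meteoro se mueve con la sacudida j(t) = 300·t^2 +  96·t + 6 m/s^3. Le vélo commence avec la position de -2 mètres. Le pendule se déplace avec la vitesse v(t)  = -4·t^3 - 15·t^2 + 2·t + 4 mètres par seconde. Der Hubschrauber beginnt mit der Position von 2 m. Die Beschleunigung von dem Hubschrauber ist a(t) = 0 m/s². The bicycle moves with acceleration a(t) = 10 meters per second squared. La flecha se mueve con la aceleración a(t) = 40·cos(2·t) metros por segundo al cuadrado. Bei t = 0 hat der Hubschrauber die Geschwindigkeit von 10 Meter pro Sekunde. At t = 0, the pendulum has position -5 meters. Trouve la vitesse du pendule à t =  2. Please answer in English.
From the given velocity equation v(t) = -4·t^3 - 15·t^2 + 2·t + 4, we substitute t = 2 to get v = -84.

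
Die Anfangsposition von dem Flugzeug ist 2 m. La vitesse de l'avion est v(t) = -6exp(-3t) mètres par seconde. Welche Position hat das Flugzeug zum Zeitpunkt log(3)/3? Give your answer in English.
To find the answer, we compute 1 integral of v(t) = -6·exp(-3·t). Integrating velocity and using the initial condition x(0) = 2, we get x(t) = 2·exp(-3·t). From the given position equation x(t) = 2·exp(-3·t), we substitute t = log(3)/3 to get x = 2/3.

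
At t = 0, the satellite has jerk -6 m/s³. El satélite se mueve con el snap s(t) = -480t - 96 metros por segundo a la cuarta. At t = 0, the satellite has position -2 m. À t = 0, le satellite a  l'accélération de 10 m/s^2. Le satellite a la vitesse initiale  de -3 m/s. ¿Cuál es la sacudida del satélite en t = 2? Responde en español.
Para resolver esto, necesitamos tomar 1 integral de nuestra ecuación del snap s(t) = -480·t - 96. Tomando ∫s(t)dt y aplicando j(0) = -6, encontramos j(t) = -240·t^2 - 96·t - 6. Usando j(t) = -240·t^2 - 96·t - 6 y sustituyendo t = 2, encontramos j = -1158.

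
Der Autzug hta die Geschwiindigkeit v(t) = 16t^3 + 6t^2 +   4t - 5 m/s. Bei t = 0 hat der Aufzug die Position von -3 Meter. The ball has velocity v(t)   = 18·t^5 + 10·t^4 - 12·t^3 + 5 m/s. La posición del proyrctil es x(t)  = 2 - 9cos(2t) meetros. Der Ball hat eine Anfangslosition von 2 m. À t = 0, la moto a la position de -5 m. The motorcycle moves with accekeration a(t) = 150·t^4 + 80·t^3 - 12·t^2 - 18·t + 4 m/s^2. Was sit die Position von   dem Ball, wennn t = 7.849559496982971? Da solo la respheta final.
x(7.849559496982971) = 750020.244571689.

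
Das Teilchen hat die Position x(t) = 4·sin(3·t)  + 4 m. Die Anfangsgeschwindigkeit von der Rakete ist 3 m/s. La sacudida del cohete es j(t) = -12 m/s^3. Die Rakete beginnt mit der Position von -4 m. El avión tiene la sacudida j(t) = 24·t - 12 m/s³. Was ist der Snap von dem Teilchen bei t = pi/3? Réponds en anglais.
We must differentiate our position equation x(t) = 4·sin(3·t) + 4 4 times. Taking d/dt of x(t), we find v(t) = 12·cos(3·t). Differentiating velocity, we get acceleration: a(t) = -36·sin(3·t). Taking d/dt of a(t), we find j(t) = -108·cos(3·t). The derivative of jerk gives snap: s(t) = 324·sin(3·t). Using s(t) = 324·sin(3·t) and substituting t = pi/3, we find s = 0.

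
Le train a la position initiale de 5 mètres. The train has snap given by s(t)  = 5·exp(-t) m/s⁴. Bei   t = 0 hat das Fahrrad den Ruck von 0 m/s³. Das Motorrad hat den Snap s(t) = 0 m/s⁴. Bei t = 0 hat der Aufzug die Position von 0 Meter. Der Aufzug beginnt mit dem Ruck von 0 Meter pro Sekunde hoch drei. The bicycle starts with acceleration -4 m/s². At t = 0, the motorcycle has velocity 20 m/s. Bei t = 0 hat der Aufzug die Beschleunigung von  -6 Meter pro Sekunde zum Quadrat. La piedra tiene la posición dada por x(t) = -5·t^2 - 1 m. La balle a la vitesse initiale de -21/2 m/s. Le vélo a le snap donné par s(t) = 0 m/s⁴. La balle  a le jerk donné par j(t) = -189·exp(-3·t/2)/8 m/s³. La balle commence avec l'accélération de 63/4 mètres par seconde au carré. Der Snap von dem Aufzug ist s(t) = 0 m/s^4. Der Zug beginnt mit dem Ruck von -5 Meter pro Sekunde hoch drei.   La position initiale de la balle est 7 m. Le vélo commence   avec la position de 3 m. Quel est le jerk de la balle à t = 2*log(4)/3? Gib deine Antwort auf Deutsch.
Wir haben den Ruck j(t) = -189·exp(-3·t/2)/8. Durch Einsetzen von t = 2*log(4)/3: j(2*log(4)/3) = -189/32.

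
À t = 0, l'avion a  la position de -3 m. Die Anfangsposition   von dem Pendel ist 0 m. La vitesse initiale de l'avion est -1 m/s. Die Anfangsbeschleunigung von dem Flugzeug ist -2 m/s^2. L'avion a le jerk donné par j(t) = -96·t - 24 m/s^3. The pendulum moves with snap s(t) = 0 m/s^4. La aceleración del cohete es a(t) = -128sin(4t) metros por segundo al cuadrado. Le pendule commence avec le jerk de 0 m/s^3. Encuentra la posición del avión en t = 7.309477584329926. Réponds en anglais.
Starting from jerk j(t) = -96·t - 24, we take 3 antiderivatives. Integrating jerk and using the initial condition a(0) = -2, we get a(t) = -48·t^2 - 24·t - 2. Finding the integral of a(t) and using v(0) = -1: v(t) = -16·t^3 - 12·t^2 - 2·t - 1. The antiderivative of velocity is position. Using x(0) = -3, we get x(t) = -4·t^4 - 4·t^3 - t^2 - t - 3. From the given position equation x(t) = -4·t^4 - 4·t^3 - t^2 - t - 3, we substitute t = 7.309477584329926 to get x = -13044.2769821235.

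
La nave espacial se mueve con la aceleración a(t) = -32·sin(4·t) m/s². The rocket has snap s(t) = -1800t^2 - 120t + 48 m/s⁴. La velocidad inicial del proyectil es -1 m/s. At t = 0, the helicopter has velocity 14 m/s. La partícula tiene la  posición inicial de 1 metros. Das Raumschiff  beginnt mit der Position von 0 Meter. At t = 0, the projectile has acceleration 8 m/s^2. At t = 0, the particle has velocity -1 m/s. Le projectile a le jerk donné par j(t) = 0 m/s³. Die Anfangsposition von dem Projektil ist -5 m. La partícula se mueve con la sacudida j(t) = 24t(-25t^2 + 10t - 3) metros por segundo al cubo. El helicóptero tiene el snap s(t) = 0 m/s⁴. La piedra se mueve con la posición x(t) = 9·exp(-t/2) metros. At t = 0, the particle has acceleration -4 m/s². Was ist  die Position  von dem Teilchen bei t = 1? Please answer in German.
Um dies zu lösen, müssen wir 3 Stammfunktionen unserer Gleichung für den Ruck j(t) = 24·t·(-25·t^2 + 10·t - 3) finden. Das Integral von dem Ruck, mit a(0) = -4, ergibt die Beschleunigung: a(t) = -150·t^4 + 80·t^3 - 36·t^2 - 4. Durch Integration von der Beschleunigung und Verwendung der Anfangsbedingung v(0) = -1, erhalten wir v(t) = -30·t^5 + 20·t^4 - 12·t^3 - 4·t - 1. Das Integral von der Geschwindigkeit, mit x(0) = 1, ergibt die Position: x(t) = -5·t^6 + 4·t^5 - 3·t^4 - 2·t^2 - t + 1. Aus der Gleichung für die Position x(t) = -5·t^6 + 4·t^5 - 3·t^4 - 2·t^2 - t + 1, setzen wir t = 1 ein und erhalten x = -6.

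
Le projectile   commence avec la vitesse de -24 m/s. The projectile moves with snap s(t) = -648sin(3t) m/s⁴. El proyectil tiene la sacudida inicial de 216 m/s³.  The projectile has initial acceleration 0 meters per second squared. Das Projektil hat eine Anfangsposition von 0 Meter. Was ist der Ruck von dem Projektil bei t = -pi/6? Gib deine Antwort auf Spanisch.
Necesitamos integrar nuestra ecuación del snap s(t) = -648·sin(3·t) 1 vez. La integral del snap, con j(0) = 216, da la sacudida: j(t) = 216·cos(3·t). Usando j(t) = 216·cos(3·t) y sustituyendo t = -pi/6, encontramos j = 0.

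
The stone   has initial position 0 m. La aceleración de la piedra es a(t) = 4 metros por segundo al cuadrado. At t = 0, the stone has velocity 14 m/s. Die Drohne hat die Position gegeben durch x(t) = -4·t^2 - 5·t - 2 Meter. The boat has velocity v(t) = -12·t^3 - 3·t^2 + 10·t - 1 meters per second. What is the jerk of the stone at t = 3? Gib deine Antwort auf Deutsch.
Ausgehend von der Beschleunigung a(t) = 4, nehmen wir 1 Ableitung. Die Ableitung von der Beschleunigung ergibt den Ruck: j(t) = 0. Wir haben den Ruck j(t) = 0. Durch Einsetzen von t = 3: j(3) = 0.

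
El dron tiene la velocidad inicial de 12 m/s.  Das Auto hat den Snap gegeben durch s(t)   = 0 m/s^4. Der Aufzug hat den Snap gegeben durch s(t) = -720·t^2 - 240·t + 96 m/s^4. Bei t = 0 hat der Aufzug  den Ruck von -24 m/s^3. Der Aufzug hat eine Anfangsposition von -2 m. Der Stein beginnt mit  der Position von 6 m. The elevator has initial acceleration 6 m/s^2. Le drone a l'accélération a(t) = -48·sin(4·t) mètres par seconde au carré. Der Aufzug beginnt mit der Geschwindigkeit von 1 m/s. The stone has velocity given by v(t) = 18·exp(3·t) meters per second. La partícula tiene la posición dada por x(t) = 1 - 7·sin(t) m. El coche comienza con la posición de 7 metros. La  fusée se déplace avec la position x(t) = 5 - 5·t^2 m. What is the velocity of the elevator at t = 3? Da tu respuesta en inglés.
Starting from snap s(t) = -720·t^2 - 240·t + 96, we take 3 antiderivatives. Integrating snap and using the initial condition j(0) = -24, we get j(t) = -240·t^3 - 120·t^2 + 96·t - 24. The antiderivative of jerk is acceleration. Using a(0) = 6, we get a(t) = -60·t^4 - 40·t^3 + 48·t^2 - 24·t + 6. The integral of acceleration is velocity. Using v(0) = 1, we get v(t) = -12·t^5 - 10·t^4 + 16·t^3 - 12·t^2 + 6·t + 1. We have velocity v(t) = -12·t^5 - 10·t^4 + 16·t^3 - 12·t^2 + 6·t + 1. Substituting t = 3: v(3) = -3383.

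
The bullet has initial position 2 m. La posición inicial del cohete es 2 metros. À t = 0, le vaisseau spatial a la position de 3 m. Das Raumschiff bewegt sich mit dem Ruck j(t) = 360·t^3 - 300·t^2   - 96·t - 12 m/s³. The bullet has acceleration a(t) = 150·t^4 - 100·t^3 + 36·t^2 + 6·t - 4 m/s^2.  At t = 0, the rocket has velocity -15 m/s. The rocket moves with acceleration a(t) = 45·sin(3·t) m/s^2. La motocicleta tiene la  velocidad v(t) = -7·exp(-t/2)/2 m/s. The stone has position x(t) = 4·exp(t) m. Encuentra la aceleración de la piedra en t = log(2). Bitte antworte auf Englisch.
We must differentiate our position equation x(t) = 4·exp(t) 2 times. The derivative of position gives velocity: v(t) = 4·exp(t). Differentiating velocity, we get acceleration: a(t) = 4·exp(t). We have acceleration a(t) = 4·exp(t). Substituting t = log(2): a(log(2)) = 8.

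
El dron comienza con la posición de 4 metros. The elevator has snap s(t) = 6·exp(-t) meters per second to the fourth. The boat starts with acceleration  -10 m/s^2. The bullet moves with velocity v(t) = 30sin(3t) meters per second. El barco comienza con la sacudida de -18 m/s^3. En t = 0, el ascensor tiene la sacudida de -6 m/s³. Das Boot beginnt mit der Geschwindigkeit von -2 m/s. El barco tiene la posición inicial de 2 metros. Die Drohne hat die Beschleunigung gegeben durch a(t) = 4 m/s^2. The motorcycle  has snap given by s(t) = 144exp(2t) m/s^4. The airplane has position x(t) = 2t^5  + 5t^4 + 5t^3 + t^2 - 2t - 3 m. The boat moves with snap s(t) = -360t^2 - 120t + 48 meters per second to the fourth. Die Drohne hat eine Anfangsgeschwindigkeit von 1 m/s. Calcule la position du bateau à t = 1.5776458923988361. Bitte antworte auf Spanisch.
Para resolver esto, necesitamos tomar 4 integrales de nuestra ecuación del snap s(t) = -360·t^2 - 120·t + 48. Integrando el snap y usando la condición inicial j(0) = -18, obtenemos j(t) = -120·t^3 - 60·t^2 + 48·t - 18. La antiderivada de la sacudida, con a(0) = -10, da la aceleración: a(t) = -30·t^4 - 20·t^3 + 24·t^2 - 18·t - 10. Tomando ∫a(t)dt y aplicando v(0) = -2, encontramos v(t) = -6·t^5 - 5·t^4 + 8·t^3 - 9·t^2 - 10·t - 2. Integrando la velocidad y usando la condición inicial x(0) = 2, obtenemos x(t) = -t^6 - t^5 + 2·t^4 - 3·t^3 - 5·t^2 - 2·t + 2. De la ecuación de la posición x(t) = -t^6 - t^5 + 2·t^4 - 3·t^3 - 5·t^2 - 2·t + 2, sustituimos t = 1.5776458923988361 para obtener x = -38.1828184289599.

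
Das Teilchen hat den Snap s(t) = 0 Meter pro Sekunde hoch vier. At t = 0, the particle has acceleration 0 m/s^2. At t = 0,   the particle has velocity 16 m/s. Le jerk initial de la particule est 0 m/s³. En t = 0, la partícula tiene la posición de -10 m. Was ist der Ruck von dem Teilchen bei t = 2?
Um dies zu lösen, müssen wir 1 Stammfunktion unserer Gleichung für den Snap s(t) = 0 finden. Die Stammfunktion von dem Snap, mit j(0) = 0, ergibt den Ruck: j(t) = 0. Aus der Gleichung für den Ruck j(t) = 0, setzen wir t = 2 ein und erhalten j = 0.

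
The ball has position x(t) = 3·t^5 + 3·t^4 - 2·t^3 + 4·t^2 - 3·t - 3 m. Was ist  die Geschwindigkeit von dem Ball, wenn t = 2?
Wir müssen unsere Gleichung für die Position x(t) = 3·t^5 + 3·t^4 - 2·t^3 + 4·t^2 - 3·t - 3 1-mal ableiten. Durch Ableiten von der Position erhalten wir die Geschwindigkeit: v(t) = 15·t^4 + 12·t^3 - 6·t^2 + 8·t - 3. Aus der Gleichung für die Geschwindigkeit v(t) = 15·t^4 + 12·t^3 - 6·t^2 + 8·t - 3, setzen wir t = 2 ein und erhalten v = 325.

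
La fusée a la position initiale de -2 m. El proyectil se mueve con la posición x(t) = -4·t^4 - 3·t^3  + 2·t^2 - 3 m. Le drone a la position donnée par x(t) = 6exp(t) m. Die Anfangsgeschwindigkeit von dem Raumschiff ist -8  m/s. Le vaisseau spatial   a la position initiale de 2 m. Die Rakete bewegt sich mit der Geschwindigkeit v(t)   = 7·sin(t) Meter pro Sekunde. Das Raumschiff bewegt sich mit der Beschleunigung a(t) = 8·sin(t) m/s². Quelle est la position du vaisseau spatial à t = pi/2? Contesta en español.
Partiendo de la aceleración a(t) = 8·sin(t), tomamos 2 antiderivadas. La antiderivada de la aceleración, con v(0) = -8, da la velocidad: v(t) = -8·cos(t). Tomando ∫v(t)dt y aplicando x(0) = 2, encontramos x(t) = 2 - 8·sin(t). De la ecuación de la posición x(t) = 2 - 8·sin(t), sustituimos t = pi/2 para obtener x = -6.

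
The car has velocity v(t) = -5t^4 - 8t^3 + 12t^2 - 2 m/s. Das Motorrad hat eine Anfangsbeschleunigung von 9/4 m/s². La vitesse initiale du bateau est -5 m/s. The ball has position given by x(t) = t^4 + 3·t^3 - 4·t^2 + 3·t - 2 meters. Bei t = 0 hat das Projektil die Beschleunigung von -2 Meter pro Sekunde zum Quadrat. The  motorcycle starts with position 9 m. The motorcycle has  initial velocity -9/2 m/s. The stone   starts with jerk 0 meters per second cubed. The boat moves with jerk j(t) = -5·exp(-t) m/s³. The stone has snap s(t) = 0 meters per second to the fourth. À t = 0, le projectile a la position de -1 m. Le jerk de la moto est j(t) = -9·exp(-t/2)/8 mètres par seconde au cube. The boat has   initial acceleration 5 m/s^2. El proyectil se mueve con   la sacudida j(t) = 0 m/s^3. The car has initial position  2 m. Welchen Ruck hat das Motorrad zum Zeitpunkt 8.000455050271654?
Wir haben den Ruck j(t) = -9·exp(-t/2)/8. Durch Einsetzen von t = 8.000455050271654: j(8.000455050271654) = -0.0206004061063704.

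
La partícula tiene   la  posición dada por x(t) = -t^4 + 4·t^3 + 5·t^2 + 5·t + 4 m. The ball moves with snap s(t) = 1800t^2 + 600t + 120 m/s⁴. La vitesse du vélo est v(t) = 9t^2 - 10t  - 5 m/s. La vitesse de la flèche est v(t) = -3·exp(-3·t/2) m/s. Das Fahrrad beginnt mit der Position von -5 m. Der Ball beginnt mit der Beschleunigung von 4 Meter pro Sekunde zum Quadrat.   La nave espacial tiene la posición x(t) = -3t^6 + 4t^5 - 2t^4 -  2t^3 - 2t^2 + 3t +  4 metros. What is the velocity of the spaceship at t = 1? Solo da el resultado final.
v(1) = -13.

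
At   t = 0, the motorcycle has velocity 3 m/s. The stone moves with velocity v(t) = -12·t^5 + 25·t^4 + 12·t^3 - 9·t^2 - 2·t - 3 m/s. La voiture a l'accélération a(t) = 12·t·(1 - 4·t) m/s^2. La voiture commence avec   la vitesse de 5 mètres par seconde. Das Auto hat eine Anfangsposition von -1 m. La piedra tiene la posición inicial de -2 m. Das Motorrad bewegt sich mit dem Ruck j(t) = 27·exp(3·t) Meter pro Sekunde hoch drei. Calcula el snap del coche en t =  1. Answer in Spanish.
Para resolver esto, necesitamos tomar 2 derivadas de nuestra ecuación de la aceleración a(t) = 12·t·(1 - 4·t). Derivando la aceleración, obtenemos la sacudida: j(t) = 12 - 96·t. Derivando la sacudida, obtenemos el snap: s(t) = -96. Tenemos el snap s(t) = -96. Sustituyendo t = 1: s(1) = -96.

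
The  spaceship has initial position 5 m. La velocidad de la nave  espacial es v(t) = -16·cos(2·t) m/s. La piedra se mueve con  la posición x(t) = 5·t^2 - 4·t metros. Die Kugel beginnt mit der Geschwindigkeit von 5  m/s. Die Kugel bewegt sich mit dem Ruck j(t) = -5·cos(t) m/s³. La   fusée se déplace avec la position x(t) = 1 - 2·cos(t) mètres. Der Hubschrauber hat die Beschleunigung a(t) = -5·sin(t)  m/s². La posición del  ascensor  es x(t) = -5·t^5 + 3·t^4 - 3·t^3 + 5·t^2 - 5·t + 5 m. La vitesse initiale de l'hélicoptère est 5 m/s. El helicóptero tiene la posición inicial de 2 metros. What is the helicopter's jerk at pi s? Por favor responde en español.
Debemos derivar nuestra ecuación de la aceleración a(t) = -5·sin(t) 1 vez. Tomando d/dt de a(t), encontramos j(t) = -5·cos(t). Usando j(t) = -5·cos(t) y sustituyendo t = pi, encontramos j = 5.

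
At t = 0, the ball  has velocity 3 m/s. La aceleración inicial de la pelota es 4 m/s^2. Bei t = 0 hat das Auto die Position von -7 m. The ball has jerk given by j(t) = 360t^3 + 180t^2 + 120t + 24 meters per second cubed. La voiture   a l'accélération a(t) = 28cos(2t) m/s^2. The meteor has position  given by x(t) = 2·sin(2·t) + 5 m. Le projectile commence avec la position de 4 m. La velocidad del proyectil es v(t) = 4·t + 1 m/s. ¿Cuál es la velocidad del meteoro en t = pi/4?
Debemos derivar nuestra ecuación de la posición x(t) = 2·sin(2·t) + 5 1 vez. La derivada de la posición da la velocidad: v(t) = 4·cos(2·t). Usando v(t) = 4·cos(2·t) y sustituyendo t = pi/4, encontramos v = 0.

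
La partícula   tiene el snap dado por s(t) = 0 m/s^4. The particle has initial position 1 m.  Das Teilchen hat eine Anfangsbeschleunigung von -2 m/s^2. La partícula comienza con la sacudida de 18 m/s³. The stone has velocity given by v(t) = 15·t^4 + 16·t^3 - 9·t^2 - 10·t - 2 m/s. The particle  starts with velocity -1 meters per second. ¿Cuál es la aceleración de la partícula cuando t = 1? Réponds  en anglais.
We need to integrate our snap equation s(t) = 0 2 times. Finding the antiderivative of s(t) and using j(0) = 18: j(t) = 18. Integrating jerk and using the initial condition a(0) = -2, we get a(t) = 18·t - 2. From the given acceleration equation a(t) = 18·t - 2, we substitute t = 1 to get a = 16.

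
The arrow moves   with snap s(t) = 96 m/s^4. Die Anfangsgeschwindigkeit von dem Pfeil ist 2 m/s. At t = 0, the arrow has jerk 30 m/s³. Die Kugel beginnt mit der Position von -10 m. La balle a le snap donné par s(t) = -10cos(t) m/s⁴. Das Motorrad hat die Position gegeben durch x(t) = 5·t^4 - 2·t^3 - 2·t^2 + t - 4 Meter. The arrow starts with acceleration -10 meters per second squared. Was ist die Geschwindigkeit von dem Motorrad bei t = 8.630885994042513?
Wir müssen unsere Gleichung für die Position x(t) = 5·t^4 - 2·t^3 - 2·t^2 + t - 4 1-mal ableiten. Mit d/dt von x(t) finden wir v(t) = 20·t^3 - 6·t^2 - 4·t + 1. Wir haben die Geschwindigkeit v(t) = 20·t^3 - 6·t^2 - 4·t + 1. Durch Einsetzen von t = 8.630885994042513: v(8.630885994042513) = 12378.1958096325.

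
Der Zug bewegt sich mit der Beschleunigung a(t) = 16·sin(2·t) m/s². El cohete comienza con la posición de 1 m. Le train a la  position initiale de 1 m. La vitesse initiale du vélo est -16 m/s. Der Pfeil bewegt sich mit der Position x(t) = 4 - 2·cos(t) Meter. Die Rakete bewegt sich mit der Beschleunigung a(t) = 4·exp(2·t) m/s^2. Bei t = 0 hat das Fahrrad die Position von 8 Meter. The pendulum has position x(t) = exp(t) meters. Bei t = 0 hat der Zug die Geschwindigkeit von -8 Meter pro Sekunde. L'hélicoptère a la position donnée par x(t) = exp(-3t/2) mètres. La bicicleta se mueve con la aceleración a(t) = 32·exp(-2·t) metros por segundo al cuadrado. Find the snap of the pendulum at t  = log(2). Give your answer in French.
En partant de la position x(t) = exp(t), nous prenons 4 dérivées. La dérivée de la position donne la vitesse: v(t) = exp(t). En dérivant la vitesse, nous obtenons l'accélération: a(t) = exp(t). En prenant d/dt de a(t), nous trouvons j(t) = exp(t). En dérivant le jerk, nous obtenons le snap: s(t) = exp(t). En utilisant s(t) = exp(t) et en substituant t = log(2), nous trouvons s = 2.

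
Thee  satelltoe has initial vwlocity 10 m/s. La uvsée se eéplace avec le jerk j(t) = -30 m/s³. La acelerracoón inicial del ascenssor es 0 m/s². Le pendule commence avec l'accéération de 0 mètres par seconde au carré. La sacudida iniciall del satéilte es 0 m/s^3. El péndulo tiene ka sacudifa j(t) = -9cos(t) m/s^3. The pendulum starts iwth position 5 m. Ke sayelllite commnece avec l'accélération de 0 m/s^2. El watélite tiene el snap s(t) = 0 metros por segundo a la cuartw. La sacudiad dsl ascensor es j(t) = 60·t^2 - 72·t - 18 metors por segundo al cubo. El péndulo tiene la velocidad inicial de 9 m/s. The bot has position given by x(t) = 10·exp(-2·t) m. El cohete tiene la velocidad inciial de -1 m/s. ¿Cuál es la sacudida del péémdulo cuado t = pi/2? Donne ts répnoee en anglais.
We have jerk j(t) = -9·cos(t). Substituting t = pi/2: j(pi/2) = 0.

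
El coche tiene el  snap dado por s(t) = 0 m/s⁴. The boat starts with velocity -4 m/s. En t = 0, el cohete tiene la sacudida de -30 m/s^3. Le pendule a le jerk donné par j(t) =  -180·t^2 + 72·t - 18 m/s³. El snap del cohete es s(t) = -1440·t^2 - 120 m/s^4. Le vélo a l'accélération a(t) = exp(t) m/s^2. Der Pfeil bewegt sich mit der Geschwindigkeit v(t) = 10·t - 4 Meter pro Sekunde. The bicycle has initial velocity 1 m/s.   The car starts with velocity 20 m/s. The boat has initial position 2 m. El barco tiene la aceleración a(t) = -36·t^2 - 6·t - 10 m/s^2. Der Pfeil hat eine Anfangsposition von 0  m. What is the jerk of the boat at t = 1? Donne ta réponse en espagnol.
Partiendo de la aceleración a(t) = -36·t^2 - 6·t - 10, tomamos 1 derivada. Tomando d/dt de a(t), encontramos j(t) = -72·t - 6. Usando j(t) = -72·t - 6 y sustituyendo t = 1, encontramos j = -78.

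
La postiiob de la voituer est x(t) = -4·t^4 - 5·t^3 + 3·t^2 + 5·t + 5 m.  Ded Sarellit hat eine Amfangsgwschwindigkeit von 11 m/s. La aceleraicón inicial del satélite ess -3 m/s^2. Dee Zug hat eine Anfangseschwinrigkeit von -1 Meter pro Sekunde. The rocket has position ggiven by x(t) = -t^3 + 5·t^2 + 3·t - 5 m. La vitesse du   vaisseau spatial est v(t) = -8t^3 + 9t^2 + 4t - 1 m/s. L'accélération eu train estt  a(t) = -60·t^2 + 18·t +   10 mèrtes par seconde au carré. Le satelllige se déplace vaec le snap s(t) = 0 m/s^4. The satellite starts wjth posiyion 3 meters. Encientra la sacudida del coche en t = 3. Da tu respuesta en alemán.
Ausgehend von der Position x(t) = -4·t^4 - 5·t^3 + 3·t^2 + 5·t + 5, nehmen wir 3 Ableitungen. Durch Ableiten von der Position erhalten wir die Geschwindigkeit: v(t) = -16·t^3 - 15·t^2 + 6·t + 5. Mit d/dt von v(t) finden wir a(t) = -48·t^2 - 30·t + 6. Die Ableitung von der Beschleunigung ergibt den Ruck: j(t) = -96·t - 30. Aus der Gleichung für den Ruck j(t) = -96·t - 30, setzen wir t = 3 ein und erhalten j = -318.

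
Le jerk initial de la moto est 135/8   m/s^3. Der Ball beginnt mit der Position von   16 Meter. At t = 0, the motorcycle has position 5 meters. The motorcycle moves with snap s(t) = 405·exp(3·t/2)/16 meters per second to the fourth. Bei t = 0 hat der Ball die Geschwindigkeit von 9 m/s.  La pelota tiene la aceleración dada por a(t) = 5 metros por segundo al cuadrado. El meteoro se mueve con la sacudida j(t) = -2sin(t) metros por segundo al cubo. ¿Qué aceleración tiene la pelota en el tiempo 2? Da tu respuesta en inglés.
Using a(t) = 5 and substituting t = 2, we find a = 5.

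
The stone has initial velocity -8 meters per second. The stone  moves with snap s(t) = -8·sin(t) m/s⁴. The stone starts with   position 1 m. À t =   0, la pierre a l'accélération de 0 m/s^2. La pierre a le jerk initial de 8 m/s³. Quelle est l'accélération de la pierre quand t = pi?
Nous devons trouver la primitive de notre équation du snap s(t) = -8·sin(t) 2 fois. La primitive du snap est le jerk. En utilisant j(0) = 8, nous obtenons j(t) = 8·cos(t). L'intégrale du jerk, avec a(0) = 0, donne l'accélération: a(t) = 8·sin(t). Nous avons l'accélération a(t) = 8·sin(t). En substituant t = pi: a(pi) = 0.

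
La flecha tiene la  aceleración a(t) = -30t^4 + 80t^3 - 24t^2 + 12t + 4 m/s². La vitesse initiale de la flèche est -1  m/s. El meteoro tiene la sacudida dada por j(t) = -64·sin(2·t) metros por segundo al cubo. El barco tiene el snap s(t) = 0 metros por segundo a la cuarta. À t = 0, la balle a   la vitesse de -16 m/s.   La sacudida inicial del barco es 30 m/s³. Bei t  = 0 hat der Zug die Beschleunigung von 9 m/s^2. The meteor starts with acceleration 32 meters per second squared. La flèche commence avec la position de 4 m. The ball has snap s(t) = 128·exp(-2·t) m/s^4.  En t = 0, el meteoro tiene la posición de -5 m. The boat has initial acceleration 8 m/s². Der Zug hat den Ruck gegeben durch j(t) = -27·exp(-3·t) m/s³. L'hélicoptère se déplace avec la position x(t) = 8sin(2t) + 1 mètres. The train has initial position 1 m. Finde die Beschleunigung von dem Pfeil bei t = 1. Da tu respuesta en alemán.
Mit a(t) = -30·t^4 + 80·t^3 - 24·t^2 + 12·t + 4 und Einsetzen von t = 1, finden wir a = 42.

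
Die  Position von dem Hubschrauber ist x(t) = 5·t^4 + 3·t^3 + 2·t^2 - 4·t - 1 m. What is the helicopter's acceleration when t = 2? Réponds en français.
En partant de la position x(t) = 5·t^4 + 3·t^3 + 2·t^2 - 4·t - 1, nous prenons 2 dérivées. En dérivant la position, nous obtenons la vitesse: v(t) = 20·t^3 + 9·t^2 + 4·t - 4. En prenant d/dt de v(t), nous trouvons a(t) = 60·t^2 + 18·t + 4. Nous avons l'accélération a(t) = 60·t^2 + 18·t + 4. En substituant t = 2: a(2) = 280.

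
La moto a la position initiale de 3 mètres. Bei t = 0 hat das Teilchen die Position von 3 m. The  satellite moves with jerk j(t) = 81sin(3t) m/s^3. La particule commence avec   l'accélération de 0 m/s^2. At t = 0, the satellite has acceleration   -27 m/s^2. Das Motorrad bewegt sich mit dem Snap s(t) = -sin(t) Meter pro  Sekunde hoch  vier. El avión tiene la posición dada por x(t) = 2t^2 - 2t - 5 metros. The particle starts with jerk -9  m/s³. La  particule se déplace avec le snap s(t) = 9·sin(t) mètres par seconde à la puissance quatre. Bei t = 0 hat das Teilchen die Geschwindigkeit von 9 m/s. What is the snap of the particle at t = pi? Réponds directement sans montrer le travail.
The answer is 0.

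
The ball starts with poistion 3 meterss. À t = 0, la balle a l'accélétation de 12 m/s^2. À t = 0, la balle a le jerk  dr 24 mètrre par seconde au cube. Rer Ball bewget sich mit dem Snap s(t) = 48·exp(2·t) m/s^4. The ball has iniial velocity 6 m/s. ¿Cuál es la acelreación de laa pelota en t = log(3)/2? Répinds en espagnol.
Para resolver esto, necesitamos tomar 2 antiderivadas de nuestra ecuación del snap s(t) = 48·exp(2·t). La antiderivada del snap es la sacudida. Usando j(0) = 24, obtenemos j(t) = 24·exp(2·t). La integral de la sacudida es la aceleración. Usando a(0) = 12, obtenemos a(t) = 12·exp(2·t). Usando a(t) = 12·exp(2·t) y sustituyendo t = log(3)/2, encontramos a = 36.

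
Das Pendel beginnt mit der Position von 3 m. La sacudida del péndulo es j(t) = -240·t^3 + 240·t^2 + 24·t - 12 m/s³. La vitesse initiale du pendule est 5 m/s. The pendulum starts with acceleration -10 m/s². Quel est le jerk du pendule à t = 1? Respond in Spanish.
Usando j(t) = -240·t^3 + 240·t^2 + 24·t - 12 y sustituyendo t = 1, encontramos j = 12.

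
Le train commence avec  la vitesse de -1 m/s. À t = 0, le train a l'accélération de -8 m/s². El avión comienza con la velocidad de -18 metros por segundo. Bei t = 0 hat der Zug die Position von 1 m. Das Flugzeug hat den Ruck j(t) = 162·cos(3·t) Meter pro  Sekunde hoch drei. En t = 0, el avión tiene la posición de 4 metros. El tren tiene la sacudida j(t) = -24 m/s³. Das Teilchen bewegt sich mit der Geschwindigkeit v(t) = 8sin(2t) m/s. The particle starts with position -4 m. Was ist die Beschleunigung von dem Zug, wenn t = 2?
Wir müssen unsere Gleichung für den Ruck j(t) = -24 1-mal integrieren. Die Stammfunktion von dem Ruck, mit a(0) = -8, ergibt die Beschleunigung: a(t) = -24·t - 8. Wir haben die Beschleunigung a(t) = -24·t - 8. Durch Einsetzen von t = 2: a(2) = -56.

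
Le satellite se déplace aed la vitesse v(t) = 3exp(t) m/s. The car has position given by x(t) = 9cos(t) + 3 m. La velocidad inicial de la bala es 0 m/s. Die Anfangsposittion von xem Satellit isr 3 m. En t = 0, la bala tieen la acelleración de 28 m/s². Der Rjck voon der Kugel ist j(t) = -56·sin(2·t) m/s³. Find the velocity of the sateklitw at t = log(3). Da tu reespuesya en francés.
En utilisant v(t) = 3·exp(t) et en substituant t = log(3), nous trouvons v = 9.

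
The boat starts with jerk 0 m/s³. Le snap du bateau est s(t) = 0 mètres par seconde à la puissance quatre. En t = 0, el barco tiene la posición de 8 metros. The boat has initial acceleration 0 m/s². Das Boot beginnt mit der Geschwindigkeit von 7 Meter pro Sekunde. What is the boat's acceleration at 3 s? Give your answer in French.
Pour résoudre ceci, nous devons prendre 2 intégrales de notre équation du snap s(t) = 0. En intégrant le snap et en utilisant la condition initiale j(0) = 0, nous obtenons j(t) = 0. La primitive du jerk est l'accélération. En utilisant a(0) = 0, nous obtenons a(t) = 0. De l'équation de l'accélération a(t) = 0, nous substituons t = 3 pour obtenir a = 0.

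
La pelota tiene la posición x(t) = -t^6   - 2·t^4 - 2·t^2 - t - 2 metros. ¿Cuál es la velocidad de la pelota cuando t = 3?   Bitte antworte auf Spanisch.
Debemos derivar nuestra ecuación de la posición x(t) = -t^6 - 2·t^4 - 2·t^2 - t - 2 1 vez. Tomando d/dt de x(t), encontramos v(t) = -6·t^5 - 8·t^3 - 4·t - 1. De la ecuación de la velocidad v(t) = -6·t^5 - 8·t^3 - 4·t - 1, sustituimos t = 3 para obtener v = -1687.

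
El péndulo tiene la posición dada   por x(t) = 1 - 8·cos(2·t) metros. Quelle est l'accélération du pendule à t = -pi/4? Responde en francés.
Pour résoudre ceci, nous devons prendre 2 dérivées de notre équation de la position x(t) = 1 - 8·cos(2·t). La dérivée de la position donne la vitesse: v(t) = 16·sin(2·t). En dérivant la vitesse, nous obtenons l'accélération: a(t) = 32·cos(2·t). Nous avons l'accélération a(t) = 32·cos(2·t). En substituant t = -pi/4: a(-pi/4) = 0.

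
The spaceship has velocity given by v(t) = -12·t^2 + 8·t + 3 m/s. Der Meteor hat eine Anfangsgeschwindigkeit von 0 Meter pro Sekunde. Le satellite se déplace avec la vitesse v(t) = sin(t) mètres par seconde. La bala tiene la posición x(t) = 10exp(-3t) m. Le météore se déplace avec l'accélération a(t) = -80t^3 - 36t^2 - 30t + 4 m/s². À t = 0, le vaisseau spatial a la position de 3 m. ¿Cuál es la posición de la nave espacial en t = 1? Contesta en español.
Necesitamos integrar nuestra ecuación de la velocidad v(t) = -12·t^2 + 8·t + 3 1 vez. La antiderivada de la velocidad es la posición. Usando x(0) = 3, obtenemos x(t) = -4·t^3 + 4·t^2 + 3·t + 3. Tenemos la posición x(t) = -4·t^3 + 4·t^2 + 3·t + 3. Sustituyendo t = 1: x(1) = 6.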